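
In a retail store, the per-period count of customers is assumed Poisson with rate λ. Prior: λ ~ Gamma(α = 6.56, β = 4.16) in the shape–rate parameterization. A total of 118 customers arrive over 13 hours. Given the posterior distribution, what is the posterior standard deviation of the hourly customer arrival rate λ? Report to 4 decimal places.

With a Gamma(shape α, rate β) prior, the Poisson likelihood is conjugate: the posterior is Gamma(α + ΣXᵢ, β + n).
Posterior: Gamma(α+S, β+n) = Gamma(6.56+118, 4.16+13) = Gamma(124.56, 17.16).
SD = √α/β = √124.56/17.16 = 0.6504.

0.6504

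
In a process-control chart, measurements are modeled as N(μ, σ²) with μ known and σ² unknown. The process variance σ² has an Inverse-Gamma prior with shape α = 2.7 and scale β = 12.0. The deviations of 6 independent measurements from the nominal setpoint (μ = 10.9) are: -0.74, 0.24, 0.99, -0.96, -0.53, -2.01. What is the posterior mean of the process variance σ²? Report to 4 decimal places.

With known mean μ and an Inverse-Gamma(α, β) prior on σ², the Normal likelihood is conjugate: posterior is Inv-Gamma(α + n/2, β + Σ(xᵢ−μ)²/2).
Σ(xᵢ−μ)² = (-0.74)² + (0.24)² + (0.99)² + (-0.96)² + (-0.53)² + (-2.01)² = 6.8279.
Posterior: Inv-Gamma(2.7 + 6/2, 12.0 + 6.8279/2) = Inv-Gamma(5.70, 15.41395).
E[σ²|data] = β/(α−1) = 15.41395/4.70 = 3.2796.

3.2796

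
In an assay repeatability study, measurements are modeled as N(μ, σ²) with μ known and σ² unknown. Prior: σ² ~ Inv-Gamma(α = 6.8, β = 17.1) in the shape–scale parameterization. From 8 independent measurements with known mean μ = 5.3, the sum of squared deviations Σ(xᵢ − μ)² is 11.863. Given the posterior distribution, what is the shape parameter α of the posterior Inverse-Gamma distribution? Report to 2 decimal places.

With known mean μ and an Inverse-Gamma(α, β) prior on σ², the Normal likelihood is conjugate: posterior is Inv-Gamma(α + n/2, β + Σ(xᵢ−μ)²/2).
Posterior: Inv-Gamma(6.8 + 8/2, 17.1 + 11.863/2) = Inv-Gamma(10.80, 23.0315).
Posterior α = 10.80.

10.80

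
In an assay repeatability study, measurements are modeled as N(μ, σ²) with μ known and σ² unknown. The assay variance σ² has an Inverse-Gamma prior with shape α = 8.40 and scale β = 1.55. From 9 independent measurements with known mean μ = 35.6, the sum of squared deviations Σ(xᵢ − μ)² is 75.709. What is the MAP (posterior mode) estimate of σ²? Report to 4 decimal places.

With known mean μ and an Inverse-Gamma(α, β) prior on σ², the Normal likelihood is conjugate: posterior is Inv-Gamma(α + n/2, β + Σ(xᵢ−μ)²/2).
Posterior: Inv-Gamma(8.40 + 9/2, 1.55 + 75.709/2) = Inv-Gamma(12.90, 39.4045).
Mode = β/(α+1) = 39.4045/13.90 = 2.8349.

2.8349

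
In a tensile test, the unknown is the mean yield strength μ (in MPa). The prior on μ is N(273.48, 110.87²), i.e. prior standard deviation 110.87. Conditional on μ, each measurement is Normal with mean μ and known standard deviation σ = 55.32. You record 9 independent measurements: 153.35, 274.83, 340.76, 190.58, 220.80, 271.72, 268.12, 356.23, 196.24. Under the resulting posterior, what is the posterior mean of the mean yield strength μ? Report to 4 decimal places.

253.0788

For Normal data with known variance σ², a Normal(μ₀, σ₀²) prior on μ is conjugate. Posterior precision = 1/σ₀² + n/σ²; posterior mean is the precision-weighted average of μ₀ and x̄.
Σxᵢ = 153.35 + 274.83 + 340.76 + 190.58 + 220.80 + 271.72 + 268.12 + 356.23 + 196.24 = 2272.63, so n·x̄ = 2272.63.
σ₀² = 110.87² = 12292.1569, σ² = 55.32² = 3060.3024; σ² + n·σ₀² = 3060.3024 + 9·12292.1569 = 113689.7145.
Posterior mean = (μ₀/σ₀² + n·x̄/σ²)/(1/σ₀² + n/σ²) = (σ²·μ₀ + σ₀²·n·x̄)/(σ² + n·σ₀²) = (3060.3024·273.48 + 12292.1569·2272.63)/113689.7145 = 28772456.035999/113689.7145 = 253.0788.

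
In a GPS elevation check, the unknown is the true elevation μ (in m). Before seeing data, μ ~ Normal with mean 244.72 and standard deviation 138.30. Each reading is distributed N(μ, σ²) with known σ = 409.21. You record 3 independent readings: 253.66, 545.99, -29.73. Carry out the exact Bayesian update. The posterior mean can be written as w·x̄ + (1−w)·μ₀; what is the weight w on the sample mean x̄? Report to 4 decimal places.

0.2552

For Normal data with known variance σ², a Normal(μ₀, σ₀²) prior on μ is conjugate. Posterior precision = 1/σ₀² + n/σ²; posterior mean is the precision-weighted average of μ₀ and x̄.
σ₀² = 138.30² = 19126.89, σ² = 409.21² = 167452.8241. Prior precision 1/σ₀² = 1/19126.89; data precision n/σ² = 3/167452.8241.
w = (n/σ²)/(1/σ₀² + n/σ²) = n·σ₀²/(σ² + n·σ₀²) = 3·19126.89/(167452.8241 + 3·19126.89) = 57380.67/224833.4941 = 0.2552.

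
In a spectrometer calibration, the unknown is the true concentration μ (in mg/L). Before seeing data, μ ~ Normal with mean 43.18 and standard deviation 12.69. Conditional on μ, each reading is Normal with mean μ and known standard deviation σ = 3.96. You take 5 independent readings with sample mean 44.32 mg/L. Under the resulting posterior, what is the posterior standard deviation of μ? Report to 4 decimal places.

1.7540

For Normal data with known variance σ², a Normal(μ₀, σ₀²) prior on μ is conjugate. Posterior precision = 1/σ₀² + n/σ²; posterior mean is the precision-weighted average of μ₀ and x̄.
σ₀² = 12.69² = 161.0361, σ² = 3.96² = 15.6816; σ² + n·σ₀² = 15.6816 + 5·161.0361 = 820.8621.
Posterior precision = 1/σ₀² + n/σ² = 1/161.0361 + 5/15.6816 = (σ² + n·σ₀²)/(σ₀²σ²) = 820.8621/(161.0361·15.6816); posterior variance σₙ² = σ₀²σ²/(σ² + n·σ₀²) = 161.0361·15.6816/820.8621 = 3.076404.
Posterior SD = √σₙ² = √(161.0361·15.6816/820.8621) = 1.7540.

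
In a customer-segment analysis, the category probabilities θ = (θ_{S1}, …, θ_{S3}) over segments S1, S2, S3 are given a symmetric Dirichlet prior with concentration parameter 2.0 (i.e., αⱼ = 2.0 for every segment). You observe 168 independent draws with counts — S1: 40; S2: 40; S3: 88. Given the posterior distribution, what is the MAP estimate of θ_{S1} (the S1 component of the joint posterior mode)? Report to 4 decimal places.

0.2398

The Dirichlet prior is conjugate to the Multinomial likelihood: each posterior αⱼ = prior αⱼ + observed count nⱼ.
Posterior concentration: (42.0, 42.0, 90.0), total = 174.0.
Joint mode component: (α_{S1}−1)/(Σα−K) = 41.0/171.0 = 0.2398.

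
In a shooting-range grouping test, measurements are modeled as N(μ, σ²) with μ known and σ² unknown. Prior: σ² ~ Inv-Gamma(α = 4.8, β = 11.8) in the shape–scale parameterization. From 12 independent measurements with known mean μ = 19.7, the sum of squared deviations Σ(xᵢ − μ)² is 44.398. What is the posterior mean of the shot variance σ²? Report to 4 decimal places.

With known mean μ and an Inverse-Gamma(α, β) prior on σ², the Normal likelihood is conjugate: posterior is Inv-Gamma(α + n/2, β + Σ(xᵢ−μ)²/2).
Posterior: Inv-Gamma(4.8 + 12/2, 11.8 + 44.398/2) = Inv-Gamma(10.80, 33.9990).
E[σ²|data] = β/(α−1) = 33.9990/9.80 = 3.4693.

3.4693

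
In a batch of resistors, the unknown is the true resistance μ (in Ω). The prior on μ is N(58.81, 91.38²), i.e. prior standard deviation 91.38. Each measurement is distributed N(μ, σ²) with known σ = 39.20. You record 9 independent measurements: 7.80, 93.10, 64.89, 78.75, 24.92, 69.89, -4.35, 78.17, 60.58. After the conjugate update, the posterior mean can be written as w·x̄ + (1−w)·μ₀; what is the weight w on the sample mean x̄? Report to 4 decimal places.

0.9800

For Normal data with known variance σ², a Normal(μ₀, σ₀²) prior on μ is conjugate. Posterior precision = 1/σ₀² + n/σ²; posterior mean is the precision-weighted average of μ₀ and x̄.
σ₀² = 91.38² = 8350.3044, σ² = 39.20² = 1536.64. Prior precision 1/σ₀² = 1/8350.3044; data precision n/σ² = 9/1536.64.
w = (n/σ²)/(1/σ₀² + n/σ²) = n·σ₀²/(σ² + n·σ₀²) = 9·8350.3044/(1536.64 + 9·8350.3044) = 75152.7396/76689.3796 = 0.9800.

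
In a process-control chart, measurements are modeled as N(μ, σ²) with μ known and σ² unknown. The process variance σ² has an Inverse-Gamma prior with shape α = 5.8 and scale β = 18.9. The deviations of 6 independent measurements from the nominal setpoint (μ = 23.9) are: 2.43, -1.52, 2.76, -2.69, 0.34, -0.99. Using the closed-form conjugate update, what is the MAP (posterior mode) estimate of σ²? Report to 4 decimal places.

3.1615

With known mean μ and an Inverse-Gamma(α, β) prior on σ², the Normal likelihood is conjugate: posterior is Inv-Gamma(α + n/2, β + Σ(xᵢ−μ)²/2).
Σ(xᵢ−μ)² = (2.43)² + (-1.52)² + (2.76)² + (-2.69)² + (0.34)² + (-0.99)² = 24.1647.
Posterior: Inv-Gamma(5.8 + 6/2, 18.9 + 24.1647/2) = Inv-Gamma(8.80, 30.98235).
Mode = β/(α+1) = 30.98235/9.80 = 3.1615.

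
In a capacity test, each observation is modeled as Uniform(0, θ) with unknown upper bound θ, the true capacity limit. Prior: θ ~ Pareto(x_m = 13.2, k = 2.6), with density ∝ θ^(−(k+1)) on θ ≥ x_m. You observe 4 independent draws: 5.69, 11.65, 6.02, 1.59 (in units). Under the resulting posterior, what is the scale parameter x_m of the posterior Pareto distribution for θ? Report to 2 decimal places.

A Pareto(scale x_m, shape k) prior on the upper bound θ of Uniform(0, θ) is conjugate: posterior is Pareto(max(x_m, max xᵢ), k + n).
Sample maximum = 11.65; prior scale x_m = 13.2 → posterior scale = max = 13.20.
Posterior shape = 2.6 + 4 = 6.6.
Posterior scale x_m = 13.20.

13.20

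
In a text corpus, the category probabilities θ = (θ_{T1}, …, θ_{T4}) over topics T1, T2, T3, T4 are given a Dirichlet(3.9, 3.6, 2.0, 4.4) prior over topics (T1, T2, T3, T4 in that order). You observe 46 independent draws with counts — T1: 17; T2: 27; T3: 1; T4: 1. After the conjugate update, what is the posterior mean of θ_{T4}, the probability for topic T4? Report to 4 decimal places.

The Dirichlet prior is conjugate to the Multinomial likelihood: each posterior αⱼ = prior αⱼ + observed count nⱼ.
Posterior concentration: (20.9, 30.6, 3.0, 5.4), total = 59.9.
E[θ_{T4}|data] = α_{T4}/Σα = 5.4/59.9 = 0.0902.

0.0902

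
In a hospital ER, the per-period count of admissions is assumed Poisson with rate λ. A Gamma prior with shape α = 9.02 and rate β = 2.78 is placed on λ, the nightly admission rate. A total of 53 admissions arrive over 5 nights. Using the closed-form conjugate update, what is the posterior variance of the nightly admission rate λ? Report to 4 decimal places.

With a Gamma(shape α, rate β) prior, the Poisson likelihood is conjugate: the posterior is Gamma(α + ΣXᵢ, β + n).
Posterior: Gamma(α+S, β+n) = Gamma(9.02+53, 2.78+5) = Gamma(62.02, 7.78).
Var = α/β² = 62.02/7.78² = 1.0246.

1.0246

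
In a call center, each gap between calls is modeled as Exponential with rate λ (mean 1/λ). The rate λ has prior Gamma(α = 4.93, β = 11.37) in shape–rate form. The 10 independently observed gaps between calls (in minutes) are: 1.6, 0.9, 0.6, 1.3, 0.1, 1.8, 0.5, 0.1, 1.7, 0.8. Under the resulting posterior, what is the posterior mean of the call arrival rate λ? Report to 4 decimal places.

0.7188

With a Gamma(shape α, rate β) prior on the exponential rate λ, the posterior after n observations with total T = Σxᵢ is Gamma(α+n, β+T).
Sum of observations T = 9.4 minutes; n = 10.
Posterior: Gamma(4.93+10, 11.37+9.4) = Gamma(14.93, 20.77).
Posterior mean of λ = α/β = 14.93/20.77 = 0.7188.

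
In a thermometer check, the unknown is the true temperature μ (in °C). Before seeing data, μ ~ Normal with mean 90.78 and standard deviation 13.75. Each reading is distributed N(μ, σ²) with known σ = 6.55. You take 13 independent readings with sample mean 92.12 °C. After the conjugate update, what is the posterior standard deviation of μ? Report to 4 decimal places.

1.8010

For Normal data with known variance σ², a Normal(μ₀, σ₀²) prior on μ is conjugate. Posterior precision = 1/σ₀² + n/σ²; posterior mean is the precision-weighted average of μ₀ and x̄.
σ₀² = 13.75² = 189.0625, σ² = 6.55² = 42.9025; σ² + n·σ₀² = 42.9025 + 13·189.0625 = 2500.715.
Posterior precision = 1/σ₀² + n/σ² = 1/189.0625 + 13/42.9025 = (σ² + n·σ₀²)/(σ₀²σ²) = 2500.715/(189.0625·42.9025); posterior variance σₙ² = σ₀²σ²/(σ² + n·σ₀²) = 189.0625·42.9025/2500.715 = 3.243574.
Posterior SD = √σₙ² = √(189.0625·42.9025/2500.715) = 1.8010.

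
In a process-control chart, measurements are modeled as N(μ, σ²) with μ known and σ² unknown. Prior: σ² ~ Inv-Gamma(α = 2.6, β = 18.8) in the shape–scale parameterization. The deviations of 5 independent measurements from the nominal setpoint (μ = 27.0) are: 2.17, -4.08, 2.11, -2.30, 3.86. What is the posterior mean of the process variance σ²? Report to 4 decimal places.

With known mean μ and an Inverse-Gamma(α, β) prior on σ², the Normal likelihood is conjugate: posterior is Inv-Gamma(α + n/2, β + Σ(xᵢ−μ)²/2).
Σ(xᵢ−μ)² = (2.17)² + (-4.08)² + (2.11)² + (-2.30)² + (3.86)² = 45.9970.
Posterior: Inv-Gamma(2.6 + 5/2, 18.8 + 45.9970/2) = Inv-Gamma(5.10, 41.79850).
E[σ²|data] = β/(α−1) = 41.79850/4.10 = 10.1948.

10.1948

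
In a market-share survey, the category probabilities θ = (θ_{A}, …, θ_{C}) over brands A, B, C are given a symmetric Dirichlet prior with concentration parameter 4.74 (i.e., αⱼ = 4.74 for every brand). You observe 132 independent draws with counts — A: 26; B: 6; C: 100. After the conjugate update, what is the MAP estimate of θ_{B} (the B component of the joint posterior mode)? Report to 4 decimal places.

The Dirichlet prior is conjugate to the Multinomial likelihood: each posterior αⱼ = prior αⱼ + observed count nⱼ.
Posterior concentration: (30.74, 10.74, 104.74), total = 146.22.
Joint mode component: (α_{B}−1)/(Σα−K) = 9.74/143.22 = 0.0680.

0.0680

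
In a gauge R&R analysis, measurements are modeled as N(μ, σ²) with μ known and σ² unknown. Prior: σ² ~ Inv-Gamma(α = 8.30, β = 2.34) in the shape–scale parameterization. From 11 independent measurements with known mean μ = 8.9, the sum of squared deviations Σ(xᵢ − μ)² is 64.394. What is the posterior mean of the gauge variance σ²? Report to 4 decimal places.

With known mean μ and an Inverse-Gamma(α, β) prior on σ², the Normal likelihood is conjugate: posterior is Inv-Gamma(α + n/2, β + Σ(xᵢ−μ)²/2).
Posterior: Inv-Gamma(8.30 + 11/2, 2.34 + 64.394/2) = Inv-Gamma(13.80, 34.5370).
E[σ²|data] = β/(α−1) = 34.5370/12.80 = 2.6982.

2.6982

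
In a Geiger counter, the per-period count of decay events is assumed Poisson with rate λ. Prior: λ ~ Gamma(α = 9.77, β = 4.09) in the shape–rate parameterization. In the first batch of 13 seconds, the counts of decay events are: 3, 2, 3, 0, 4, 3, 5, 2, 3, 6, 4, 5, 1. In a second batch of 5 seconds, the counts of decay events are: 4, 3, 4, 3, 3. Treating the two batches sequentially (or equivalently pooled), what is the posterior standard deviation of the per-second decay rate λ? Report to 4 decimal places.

0.3727

With a Gamma(shape α, rate β) prior, the Poisson likelihood is conjugate: the posterior is Gamma(α + ΣXᵢ, β + n).
Batch 1: sum of counts S = 41 over n = 13 seconds.
After batch 1: Gamma(α+S, β+n) = Gamma(9.77+41, 4.09+13) = Gamma(50.77, 17.09).
Batch 2: sum of counts S = 17 over n = 5 seconds.
After batch 2: Gamma(α+S, β+n) = Gamma(50.77+17, 17.09+5) = Gamma(67.77, 22.09).
SD = √α/β = √67.77/22.09 = 0.3727.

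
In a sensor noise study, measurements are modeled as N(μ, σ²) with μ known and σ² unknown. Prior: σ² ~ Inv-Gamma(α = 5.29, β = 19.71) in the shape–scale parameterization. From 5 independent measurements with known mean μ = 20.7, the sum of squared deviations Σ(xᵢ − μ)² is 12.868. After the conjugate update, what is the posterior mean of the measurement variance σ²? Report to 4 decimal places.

With known mean μ and an Inverse-Gamma(α, β) prior on σ², the Normal likelihood is conjugate: posterior is Inv-Gamma(α + n/2, β + Σ(xᵢ−μ)²/2).
Posterior: Inv-Gamma(5.29 + 5/2, 19.71 + 12.868/2) = Inv-Gamma(7.79, 26.1440).
E[σ²|data] = β/(α−1) = 26.1440/6.79 = 3.8504.

3.8504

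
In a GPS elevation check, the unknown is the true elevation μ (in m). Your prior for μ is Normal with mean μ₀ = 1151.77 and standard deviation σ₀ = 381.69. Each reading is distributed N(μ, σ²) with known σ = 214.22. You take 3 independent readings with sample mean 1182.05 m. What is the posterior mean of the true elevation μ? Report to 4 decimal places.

1179.1728

For Normal data with known variance σ², a Normal(μ₀, σ₀²) prior on μ is conjugate. Posterior precision = 1/σ₀² + n/σ²; posterior mean is the precision-weighted average of μ₀ and x̄.
n·x̄ = 3·1182.05 = 3546.15.
σ₀² = 381.69² = 145687.2561, σ² = 214.22² = 45890.2084; σ² + n·σ₀² = 45890.2084 + 3·145687.2561 = 482951.9767.
Posterior mean = (μ₀/σ₀² + n·x̄/σ²)/(1/σ₀² + n/σ²) = (σ²·μ₀ + σ₀²·n·x̄)/(σ² + n·σ₀²) = (45890.2084·1151.77 + 145687.2561·3546.15)/482951.9767 = 569483828.547883/482951.9767 = 1179.1728.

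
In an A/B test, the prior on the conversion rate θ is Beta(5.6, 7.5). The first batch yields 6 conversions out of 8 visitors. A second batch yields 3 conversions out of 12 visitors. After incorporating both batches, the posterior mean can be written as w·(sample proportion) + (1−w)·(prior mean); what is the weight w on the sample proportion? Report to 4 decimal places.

The Beta prior is conjugate to a Binomial/Bernoulli likelihood; the update adds successes to α and failures to β.
Total number of visitors: n = 8 + 12 = 20.
Posterior mean = (α₀+k)/(α₀+β₀+n) = [n/(α₀+β₀+n)]·(k/n) + [(α₀+β₀)/(α₀+β₀+n)]·α₀/(α₀+β₀), so only n and the prior enter the weight.
The weight on the data is w = n/(α₀+β₀+n) = 20/(5.6+7.5+20) = 20/33.1 = 0.6042.

0.6042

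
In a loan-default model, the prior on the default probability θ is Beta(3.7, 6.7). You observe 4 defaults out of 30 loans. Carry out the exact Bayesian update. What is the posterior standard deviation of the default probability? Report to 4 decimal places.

0.0610

The Beta prior is conjugate to a Binomial/Bernoulli likelihood; the update adds successes to α and failures to β.
Posterior: Beta(α+k, β+n−k) = Beta(3.7+4, 6.7+26) = Beta(7.7, 32.7).
Var = αβ/((α+β)²(α+β+1)) = 7.7·32.7/(40.4²·41.4) = 0.00372628; SD = √0.00372628 = 0.0610.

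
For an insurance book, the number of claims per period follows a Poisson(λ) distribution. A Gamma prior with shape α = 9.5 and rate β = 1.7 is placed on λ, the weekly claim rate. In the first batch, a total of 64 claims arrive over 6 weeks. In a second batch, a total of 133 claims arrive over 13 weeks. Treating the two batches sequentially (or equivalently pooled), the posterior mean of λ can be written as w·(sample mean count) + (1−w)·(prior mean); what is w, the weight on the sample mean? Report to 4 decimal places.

0.9179

With a Gamma(shape α, rate β) prior, the Poisson likelihood is conjugate: the posterior is Gamma(α + ΣXᵢ, β + n).
Total number of weeks: n = 6 + 13 = 19.
Posterior mean = (α₀+S)/(β₀+n) = [n/(β₀+n)]·(S/n) + [β₀/(β₀+n)]·(α₀/β₀), so only n and β₀ enter the weight.
Weight on data w = n/(β₀+n) = 19/(1.7+19) = 19/20.7 = 0.9179.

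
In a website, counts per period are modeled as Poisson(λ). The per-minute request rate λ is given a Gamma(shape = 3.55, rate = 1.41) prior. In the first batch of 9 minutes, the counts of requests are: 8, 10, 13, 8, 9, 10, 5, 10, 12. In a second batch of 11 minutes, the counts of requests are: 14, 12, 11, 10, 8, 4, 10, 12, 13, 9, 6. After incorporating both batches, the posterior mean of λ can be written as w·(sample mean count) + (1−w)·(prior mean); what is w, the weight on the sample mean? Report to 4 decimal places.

0.9341

With a Gamma(shape α, rate β) prior, the Poisson likelihood is conjugate: the posterior is Gamma(α + ΣXᵢ, β + n).
Total number of minutes: n = 9 + 11 = 20.
Posterior mean = (α₀+S)/(β₀+n) = [n/(β₀+n)]·(S/n) + [β₀/(β₀+n)]·(α₀/β₀), so only n and β₀ enter the weight.
Weight on data w = n/(β₀+n) = 20/(1.41+20) = 20/21.41 = 0.9341.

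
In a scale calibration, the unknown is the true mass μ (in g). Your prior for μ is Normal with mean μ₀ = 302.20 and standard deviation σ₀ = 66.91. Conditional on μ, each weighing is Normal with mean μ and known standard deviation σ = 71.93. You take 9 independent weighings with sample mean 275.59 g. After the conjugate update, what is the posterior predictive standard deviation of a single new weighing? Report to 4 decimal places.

75.3882

For Normal data with known variance σ², a Normal(μ₀, σ₀²) prior on μ is conjugate. Posterior precision = 1/σ₀² + n/σ²; posterior mean is the precision-weighted average of μ₀ and x̄.
σ₀² = 66.91² = 4476.9481, σ² = 71.93² = 5173.9249; σ² + n·σ₀² = 5173.9249 + 9·4476.9481 = 45466.4578.
Posterior precision = 1/σ₀² + n/σ² = 1/4476.9481 + 9/5173.9249 = (σ² + n·σ₀²)/(σ₀²σ²) = 45466.4578/(4476.9481·5173.9249); posterior variance σₙ² = σ₀²σ²/(σ² + n·σ₀²) = 4476.9481·5173.9249/45466.4578 = 509.461136.
Predictive variance for one new observation = σₙ² + σ² = 4476.9481·5173.9249/45466.4578 + 5173.9249 = σ²·(σ₀² + 45466.4578)/45466.4578 = 5173.9249·49943.4059/45466.4578 = 5683.386036; SD = √(5173.9249·49943.4059/45466.4578) = 75.3882.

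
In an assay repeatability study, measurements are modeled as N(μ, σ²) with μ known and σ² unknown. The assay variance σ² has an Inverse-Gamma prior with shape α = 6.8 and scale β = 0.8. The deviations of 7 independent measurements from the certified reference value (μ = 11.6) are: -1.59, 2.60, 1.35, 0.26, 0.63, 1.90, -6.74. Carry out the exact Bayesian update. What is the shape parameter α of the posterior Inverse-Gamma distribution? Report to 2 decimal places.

10.30

With known mean μ and an Inverse-Gamma(α, β) prior on σ², the Normal likelihood is conjugate: posterior is Inv-Gamma(α + n/2, β + Σ(xᵢ−μ)²/2).
Σ(xᵢ−μ)² = (-1.59)² + (2.60)² + (1.35)² + (0.26)² + (0.63)² + (1.90)² + (-6.74)² = 60.6127.
Posterior: Inv-Gamma(6.8 + 7/2, 0.8 + 60.6127/2) = Inv-Gamma(10.30, 31.10635).
Posterior α = 10.30.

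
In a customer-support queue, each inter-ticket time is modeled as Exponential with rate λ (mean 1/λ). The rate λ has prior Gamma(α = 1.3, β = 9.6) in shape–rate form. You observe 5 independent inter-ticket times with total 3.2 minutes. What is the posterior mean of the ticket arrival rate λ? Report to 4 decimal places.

With a Gamma(shape α, rate β) prior on the exponential rate λ, the posterior after n observations with total T = Σxᵢ is Gamma(α+n, β+T).
Posterior: Gamma(1.3+5, 9.6+3.2) = Gamma(6.3, 12.8).
Posterior mean of λ = α/β = 6.3/12.8 = 0.4922.

0.4922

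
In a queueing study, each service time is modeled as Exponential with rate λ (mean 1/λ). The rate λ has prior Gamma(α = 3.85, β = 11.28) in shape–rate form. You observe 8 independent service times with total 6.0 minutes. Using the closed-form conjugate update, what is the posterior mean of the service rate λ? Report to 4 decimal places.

0.6858

With a Gamma(shape α, rate β) prior on the exponential rate λ, the posterior after n observations with total T = Σxᵢ is Gamma(α+n, β+T).
Posterior: Gamma(3.85+8, 11.28+6.0) = Gamma(11.85, 17.28).
Posterior mean of λ = α/β = 11.85/17.28 = 0.6858.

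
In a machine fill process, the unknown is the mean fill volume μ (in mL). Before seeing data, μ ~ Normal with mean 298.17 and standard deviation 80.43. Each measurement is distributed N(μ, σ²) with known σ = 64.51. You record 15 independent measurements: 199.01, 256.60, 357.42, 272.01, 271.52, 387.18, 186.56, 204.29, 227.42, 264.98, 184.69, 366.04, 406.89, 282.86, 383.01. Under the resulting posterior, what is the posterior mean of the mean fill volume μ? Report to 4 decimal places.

For Normal data with known variance σ², a Normal(μ₀, σ₀²) prior on μ is conjugate. Posterior precision = 1/σ₀² + n/σ²; posterior mean is the precision-weighted average of μ₀ and x̄.
Σxᵢ = 199.01 + 256.60 + 357.42 + 272.01 + 271.52 + 387.18 + 186.56 + 204.29 + 227.42 + 264.98 + 184.69 + 366.04 + 406.89 + 282.86 + 383.01 = 4250.48, so n·x̄ = 4250.48.
σ₀² = 80.43² = 6468.9849, σ² = 64.51² = 4161.5401; σ² + n·σ₀² = 4161.5401 + 15·6468.9849 = 101196.3136.
Posterior mean = (μ₀/σ₀² + n·x̄/σ²)/(1/σ₀² + n/σ²) = (σ²·μ₀ + σ₀²·n·x̄)/(σ² + n·σ₀²) = (4161.5401·298.17 + 6468.9849·4250.48)/101196.3136 = 28737137.349369/101196.3136 = 283.9742.

283.9742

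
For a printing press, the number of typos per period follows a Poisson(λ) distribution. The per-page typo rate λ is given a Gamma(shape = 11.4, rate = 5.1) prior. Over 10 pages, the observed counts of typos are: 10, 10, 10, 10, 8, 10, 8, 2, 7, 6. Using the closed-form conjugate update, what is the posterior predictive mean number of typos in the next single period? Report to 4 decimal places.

6.1192

With a Gamma(shape α, rate β) prior, the Poisson likelihood is conjugate: the posterior is Gamma(α + ΣXᵢ, β + n).
Sum of counts S = 81 over n = 10 pages.
Posterior: Gamma(α+S, β+n) = Gamma(11.4+81, 5.1+10) = Gamma(92.4, 15.1).
The predictive distribution for one future period is NegBinom with mean α/β = 6.1192.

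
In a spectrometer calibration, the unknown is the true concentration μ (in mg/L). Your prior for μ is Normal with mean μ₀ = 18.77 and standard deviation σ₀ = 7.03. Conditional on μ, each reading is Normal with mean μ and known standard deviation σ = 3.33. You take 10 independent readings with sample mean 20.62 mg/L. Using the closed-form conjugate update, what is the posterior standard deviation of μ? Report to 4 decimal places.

For Normal data with known variance σ², a Normal(μ₀, σ₀²) prior on μ is conjugate. Posterior precision = 1/σ₀² + n/σ²; posterior mean is the precision-weighted average of μ₀ and x̄.
σ₀² = 7.03² = 49.4209, σ² = 3.33² = 11.0889; σ² + n·σ₀² = 11.0889 + 10·49.4209 = 505.2979.
Posterior precision = 1/σ₀² + n/σ² = 1/49.4209 + 10/11.0889 = (σ² + n·σ₀²)/(σ₀²σ²) = 505.2979/(49.4209·11.0889); posterior variance σₙ² = σ₀²σ²/(σ² + n·σ₀²) = 49.4209·11.0889/505.2979 = 1.084555.
Posterior SD = √σₙ² = √(49.4209·11.0889/505.2979) = 1.0414.

1.0414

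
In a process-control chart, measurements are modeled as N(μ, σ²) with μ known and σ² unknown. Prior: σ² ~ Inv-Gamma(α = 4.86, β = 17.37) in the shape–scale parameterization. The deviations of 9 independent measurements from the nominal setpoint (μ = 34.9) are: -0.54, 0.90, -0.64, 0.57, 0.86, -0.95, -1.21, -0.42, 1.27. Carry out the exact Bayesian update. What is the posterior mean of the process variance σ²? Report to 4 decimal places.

With known mean μ and an Inverse-Gamma(α, β) prior on σ², the Normal likelihood is conjugate: posterior is Inv-Gamma(α + n/2, β + Σ(xᵢ−μ)²/2).
Σ(xᵢ−μ)² = (-0.54)² + (0.90)² + (-0.64)² + (0.57)² + (0.86)² + (-0.95)² + (-1.21)² + (-0.42)² + (1.27)² = 6.7316.
Posterior: Inv-Gamma(4.86 + 9/2, 17.37 + 6.7316/2) = Inv-Gamma(9.36, 20.73580).
E[σ²|data] = β/(α−1) = 20.73580/8.36 = 2.4804.

2.4804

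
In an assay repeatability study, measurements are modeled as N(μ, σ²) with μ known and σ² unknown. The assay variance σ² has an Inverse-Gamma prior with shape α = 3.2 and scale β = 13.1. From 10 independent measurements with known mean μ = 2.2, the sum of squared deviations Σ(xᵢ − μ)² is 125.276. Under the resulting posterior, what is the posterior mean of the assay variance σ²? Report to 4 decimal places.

With known mean μ and an Inverse-Gamma(α, β) prior on σ², the Normal likelihood is conjugate: posterior is Inv-Gamma(α + n/2, β + Σ(xᵢ−μ)²/2).
Posterior: Inv-Gamma(3.2 + 10/2, 13.1 + 125.276/2) = Inv-Gamma(8.20, 75.7380).
E[σ²|data] = β/(α−1) = 75.7380/7.20 = 10.5192.

10.5192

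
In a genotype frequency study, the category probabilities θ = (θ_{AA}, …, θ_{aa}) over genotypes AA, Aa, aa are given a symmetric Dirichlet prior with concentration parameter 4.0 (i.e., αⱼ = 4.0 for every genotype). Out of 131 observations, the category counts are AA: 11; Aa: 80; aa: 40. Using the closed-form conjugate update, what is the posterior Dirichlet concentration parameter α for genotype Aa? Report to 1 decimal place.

84.0

The Dirichlet prior is conjugate to the Multinomial likelihood: each posterior αⱼ = prior αⱼ + observed count nⱼ.
Posterior concentration: (15.0, 84.0, 44.0), total = 143.0.
α_{Aa} = 4.0 + 80 = 84.0.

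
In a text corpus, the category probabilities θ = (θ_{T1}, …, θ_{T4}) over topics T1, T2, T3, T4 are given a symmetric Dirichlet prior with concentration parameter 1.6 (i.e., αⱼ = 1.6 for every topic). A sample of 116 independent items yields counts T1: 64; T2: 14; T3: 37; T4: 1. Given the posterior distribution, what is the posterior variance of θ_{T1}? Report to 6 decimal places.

The Dirichlet prior is conjugate to the Multinomial likelihood: each posterior αⱼ = prior αⱼ + observed count nⱼ.
Posterior concentration: (65.6, 15.6, 38.6, 2.6), total = 122.4.
Var[θ_j] = α_j(Σα−α_j)/((Σα)²(Σα+1)) = 65.6·56.8/(122.4²·123.4) = 0.002015.

0.002015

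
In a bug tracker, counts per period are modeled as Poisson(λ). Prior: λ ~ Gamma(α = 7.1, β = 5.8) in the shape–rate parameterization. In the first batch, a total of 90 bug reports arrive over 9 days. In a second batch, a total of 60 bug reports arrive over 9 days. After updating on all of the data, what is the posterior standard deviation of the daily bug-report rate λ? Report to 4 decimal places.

With a Gamma(shape α, rate β) prior, the Poisson likelihood is conjugate: the posterior is Gamma(α + ΣXᵢ, β + n).
After batch 1: Gamma(α+S, β+n) = Gamma(7.1+90, 5.8+9) = Gamma(97.1, 14.8).
After batch 2: Gamma(α+S, β+n) = Gamma(97.1+60, 14.8+9) = Gamma(157.1, 23.8).
SD = √α/β = √157.1/23.8 = 0.5266.

0.5266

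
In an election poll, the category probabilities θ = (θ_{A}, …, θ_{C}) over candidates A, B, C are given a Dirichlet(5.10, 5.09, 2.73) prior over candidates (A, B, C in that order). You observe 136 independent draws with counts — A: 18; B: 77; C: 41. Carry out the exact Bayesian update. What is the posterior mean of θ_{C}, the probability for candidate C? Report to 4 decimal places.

0.2936

The Dirichlet prior is conjugate to the Multinomial likelihood: each posterior αⱼ = prior αⱼ + observed count nⱼ.
Posterior concentration: (23.10, 82.09, 43.73), total = 148.92.
E[θ_{C}|data] = α_{C}/Σα = 43.73/148.92 = 0.2936.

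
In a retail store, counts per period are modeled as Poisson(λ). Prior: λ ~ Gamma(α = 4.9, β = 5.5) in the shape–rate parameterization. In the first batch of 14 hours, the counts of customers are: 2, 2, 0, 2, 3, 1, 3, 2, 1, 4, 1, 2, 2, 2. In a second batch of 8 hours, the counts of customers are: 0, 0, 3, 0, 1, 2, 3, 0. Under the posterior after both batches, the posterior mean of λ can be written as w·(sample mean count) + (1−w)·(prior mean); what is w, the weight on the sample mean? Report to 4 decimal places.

With a Gamma(shape α, rate β) prior, the Poisson likelihood is conjugate: the posterior is Gamma(α + ΣXᵢ, β + n).
Total number of hours: n = 14 + 8 = 22.
Posterior mean = (α₀+S)/(β₀+n) = [n/(β₀+n)]·(S/n) + [β₀/(β₀+n)]·(α₀/β₀), so only n and β₀ enter the weight.
Weight on data w = n/(β₀+n) = 22/(5.5+22) = 22/27.5 = 0.8000.

0.8000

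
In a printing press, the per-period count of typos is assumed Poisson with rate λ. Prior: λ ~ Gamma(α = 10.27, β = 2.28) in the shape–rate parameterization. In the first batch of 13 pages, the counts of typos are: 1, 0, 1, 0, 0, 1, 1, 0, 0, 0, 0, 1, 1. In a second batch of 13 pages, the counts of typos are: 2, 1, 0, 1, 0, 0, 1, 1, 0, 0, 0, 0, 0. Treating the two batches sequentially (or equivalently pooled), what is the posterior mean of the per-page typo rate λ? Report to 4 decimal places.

0.7875

With a Gamma(shape α, rate β) prior, the Poisson likelihood is conjugate: the posterior is Gamma(α + ΣXᵢ, β + n).
Batch 1: sum of counts S = 6 over n = 13 pages.
After batch 1: Gamma(α+S, β+n) = Gamma(10.27+6, 2.28+13) = Gamma(16.27, 15.28).
Batch 2: sum of counts S = 6 over n = 13 pages.
After batch 2: Gamma(α+S, β+n) = Gamma(16.27+6, 15.28+13) = Gamma(22.27, 28.28).
Posterior mean = α/β = 22.27/28.28 = 0.7875.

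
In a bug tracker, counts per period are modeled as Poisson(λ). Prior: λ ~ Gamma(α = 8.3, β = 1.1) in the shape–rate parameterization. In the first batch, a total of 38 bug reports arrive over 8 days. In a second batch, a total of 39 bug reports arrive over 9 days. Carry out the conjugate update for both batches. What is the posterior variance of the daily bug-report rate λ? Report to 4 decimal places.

With a Gamma(shape α, rate β) prior, the Poisson likelihood is conjugate: the posterior is Gamma(α + ΣXᵢ, β + n).
After batch 1: Gamma(α+S, β+n) = Gamma(8.3+38, 1.1+8) = Gamma(46.3, 9.1).
After batch 2: Gamma(α+S, β+n) = Gamma(46.3+39, 9.1+9) = Gamma(85.3, 18.1).
Var = α/β² = 85.3/18.1² = 0.2604.

0.2604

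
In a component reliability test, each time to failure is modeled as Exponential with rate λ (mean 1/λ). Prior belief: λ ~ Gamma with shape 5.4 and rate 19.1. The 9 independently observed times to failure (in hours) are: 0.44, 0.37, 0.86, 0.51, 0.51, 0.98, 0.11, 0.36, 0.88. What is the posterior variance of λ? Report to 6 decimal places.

0.024752

With a Gamma(shape α, rate β) prior on the exponential rate λ, the posterior after n observations with total T = Σxᵢ is Gamma(α+n, β+T).
Sum of observations T = 5.02 hours; n = 9.
Posterior: Gamma(5.4+9, 19.1+5.02) = Gamma(14.4, 24.12).
Var = α/β² = 0.024752.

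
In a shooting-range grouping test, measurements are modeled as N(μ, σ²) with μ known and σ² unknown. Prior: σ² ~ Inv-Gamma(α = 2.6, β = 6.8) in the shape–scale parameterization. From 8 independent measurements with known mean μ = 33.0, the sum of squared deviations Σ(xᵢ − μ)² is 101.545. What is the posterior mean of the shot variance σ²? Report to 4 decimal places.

With known mean μ and an Inverse-Gamma(α, β) prior on σ², the Normal likelihood is conjugate: posterior is Inv-Gamma(α + n/2, β + Σ(xᵢ−μ)²/2).
Posterior: Inv-Gamma(2.6 + 8/2, 6.8 + 101.545/2) = Inv-Gamma(6.60, 57.5725).
E[σ²|data] = β/(α−1) = 57.5725/5.60 = 10.2808.

10.2808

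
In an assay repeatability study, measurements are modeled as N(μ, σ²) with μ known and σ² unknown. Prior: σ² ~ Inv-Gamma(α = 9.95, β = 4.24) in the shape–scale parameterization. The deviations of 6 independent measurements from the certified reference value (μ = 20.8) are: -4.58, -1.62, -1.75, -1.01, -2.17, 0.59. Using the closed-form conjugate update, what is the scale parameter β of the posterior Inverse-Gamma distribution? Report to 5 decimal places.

With known mean μ and an Inverse-Gamma(α, β) prior on σ², the Normal likelihood is conjugate: posterior is Inv-Gamma(α + n/2, β + Σ(xᵢ−μ)²/2).
Σ(xᵢ−μ)² = (-4.58)² + (-1.62)² + (-1.75)² + (-1.01)² + (-2.17)² + (0.59)² = 32.7404.
Posterior: Inv-Gamma(9.95 + 6/2, 4.24 + 32.7404/2) = Inv-Gamma(12.95, 20.61020).
Posterior β = 20.61020.

20.61020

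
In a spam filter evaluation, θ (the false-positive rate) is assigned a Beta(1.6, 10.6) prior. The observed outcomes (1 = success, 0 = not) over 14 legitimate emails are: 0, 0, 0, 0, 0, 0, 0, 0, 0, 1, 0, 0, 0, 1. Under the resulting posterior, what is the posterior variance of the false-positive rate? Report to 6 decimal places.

The Beta prior is conjugate to a Binomial/Bernoulli likelihood; the update adds successes to α and failures to β.
Posterior: Beta(α+k, β+n−k) = Beta(1.6+2, 10.6+12) = Beta(3.6, 22.6).
Var = αβ/((α+β)²(α+β+1)) = 3.6·22.6/(26.2²·27.2) = 0.004358.

0.004358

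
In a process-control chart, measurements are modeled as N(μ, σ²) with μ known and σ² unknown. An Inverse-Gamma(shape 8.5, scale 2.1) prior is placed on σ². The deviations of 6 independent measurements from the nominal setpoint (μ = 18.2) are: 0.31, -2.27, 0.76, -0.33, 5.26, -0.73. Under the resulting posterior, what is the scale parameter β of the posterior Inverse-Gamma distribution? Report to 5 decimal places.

With known mean μ and an Inverse-Gamma(α, β) prior on σ², the Normal likelihood is conjugate: posterior is Inv-Gamma(α + n/2, β + Σ(xᵢ−μ)²/2).
Σ(xᵢ−μ)² = (0.31)² + (-2.27)² + (0.76)² + (-0.33)² + (5.26)² + (-0.73)² = 34.1360.
Posterior: Inv-Gamma(8.5 + 6/2, 2.1 + 34.1360/2) = Inv-Gamma(11.50, 19.16800).
Posterior β = 19.16800.

19.16800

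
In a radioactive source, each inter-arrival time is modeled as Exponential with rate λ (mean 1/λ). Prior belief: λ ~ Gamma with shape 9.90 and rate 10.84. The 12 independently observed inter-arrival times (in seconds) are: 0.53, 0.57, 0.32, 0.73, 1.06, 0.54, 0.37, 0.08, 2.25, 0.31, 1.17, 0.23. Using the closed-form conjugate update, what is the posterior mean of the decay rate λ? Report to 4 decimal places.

1.1526

With a Gamma(shape α, rate β) prior on the exponential rate λ, the posterior after n observations with total T = Σxᵢ is Gamma(α+n, β+T).
Sum of observations T = 8.16 seconds; n = 12.
Posterior: Gamma(9.90+12, 10.84+8.16) = Gamma(21.90, 19.00).
Posterior mean of λ = α/β = 21.90/19.00 = 1.1526.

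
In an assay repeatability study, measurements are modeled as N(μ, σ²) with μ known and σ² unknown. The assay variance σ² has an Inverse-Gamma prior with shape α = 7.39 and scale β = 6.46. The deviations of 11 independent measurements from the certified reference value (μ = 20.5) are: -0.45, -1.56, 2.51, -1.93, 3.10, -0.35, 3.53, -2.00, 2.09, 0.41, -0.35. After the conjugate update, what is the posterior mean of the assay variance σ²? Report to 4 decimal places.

2.3731

With known mean μ and an Inverse-Gamma(α, β) prior on σ², the Normal likelihood is conjugate: posterior is Inv-Gamma(α + n/2, β + Σ(xᵢ−μ)²/2).
Σ(xᵢ−μ)² = (-0.45)² + (-1.56)² + (2.51)² + (-1.93)² + (3.10)² + (-0.35)² + (3.53)² + (-2.00)² + (2.09)² + (0.41)² + (-0.35)² = 43.5132.
Posterior: Inv-Gamma(7.39 + 11/2, 6.46 + 43.5132/2) = Inv-Gamma(12.89, 28.21660).
E[σ²|data] = β/(α−1) = 28.21660/11.89 = 2.3731.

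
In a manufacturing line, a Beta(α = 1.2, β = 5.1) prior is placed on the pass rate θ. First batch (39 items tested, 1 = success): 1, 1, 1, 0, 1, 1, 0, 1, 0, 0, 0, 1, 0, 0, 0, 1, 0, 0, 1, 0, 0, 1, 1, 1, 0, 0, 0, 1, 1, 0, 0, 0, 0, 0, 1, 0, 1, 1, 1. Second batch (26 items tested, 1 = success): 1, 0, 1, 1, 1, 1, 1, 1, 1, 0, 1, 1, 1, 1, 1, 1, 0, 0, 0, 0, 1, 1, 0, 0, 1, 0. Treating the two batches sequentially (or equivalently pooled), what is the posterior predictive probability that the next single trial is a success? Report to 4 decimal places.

0.5077

The Beta prior is conjugate to a Binomial/Bernoulli likelihood; the update adds successes to α and failures to β.
After batch 1: Beta(1.2+18, 5.1+21) = Beta(19.2, 26.1).
After batch 2: Beta(19.2+17, 26.1+9) = Beta(36.2, 35.1).
For a single future Bernoulli trial, P(success | data) = α/(α+β) = 0.5077.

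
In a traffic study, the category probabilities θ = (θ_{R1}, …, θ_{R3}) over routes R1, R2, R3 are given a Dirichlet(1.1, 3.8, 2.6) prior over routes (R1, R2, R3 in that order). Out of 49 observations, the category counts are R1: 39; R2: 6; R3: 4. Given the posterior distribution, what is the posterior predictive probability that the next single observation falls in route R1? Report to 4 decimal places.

0.7097

The Dirichlet prior is conjugate to the Multinomial likelihood: each posterior αⱼ = prior αⱼ + observed count nⱼ.
Posterior concentration: (40.1, 9.8, 6.6), total = 56.5.
P(next = R1 | data) = α_{R1}/Σα = 0.7097.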